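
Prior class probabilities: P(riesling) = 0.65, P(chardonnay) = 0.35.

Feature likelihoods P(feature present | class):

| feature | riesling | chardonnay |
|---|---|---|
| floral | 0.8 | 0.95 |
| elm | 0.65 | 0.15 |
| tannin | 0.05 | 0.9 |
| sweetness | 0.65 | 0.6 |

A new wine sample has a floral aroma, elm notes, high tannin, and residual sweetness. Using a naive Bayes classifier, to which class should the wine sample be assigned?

riesling: 0.65 × 0.8 × 0.65 × 0.05 × 0.65 = 0.010985
chardonnay: 0.35 × 0.95 × 0.15 × 0.9 × 0.6 = 0.0269325
Highest score → chardonnay.

chardonnay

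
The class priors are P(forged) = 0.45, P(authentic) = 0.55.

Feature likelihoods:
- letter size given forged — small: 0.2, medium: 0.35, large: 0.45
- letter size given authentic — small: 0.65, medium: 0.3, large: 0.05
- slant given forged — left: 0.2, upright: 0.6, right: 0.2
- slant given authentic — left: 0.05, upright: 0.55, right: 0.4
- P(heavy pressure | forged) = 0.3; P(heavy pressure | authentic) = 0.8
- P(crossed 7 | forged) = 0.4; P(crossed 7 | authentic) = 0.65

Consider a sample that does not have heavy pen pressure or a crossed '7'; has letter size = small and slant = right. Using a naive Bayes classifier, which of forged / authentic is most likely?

forged: 0.45 × 0.2 × 0.2 × (1−0.3) × (1−0.4) = 0.00756
authentic: 0.55 × 0.65 × 0.4 × (1−0.8) × (1−0.65) = 0.01001
Highest score → authentic.

authentic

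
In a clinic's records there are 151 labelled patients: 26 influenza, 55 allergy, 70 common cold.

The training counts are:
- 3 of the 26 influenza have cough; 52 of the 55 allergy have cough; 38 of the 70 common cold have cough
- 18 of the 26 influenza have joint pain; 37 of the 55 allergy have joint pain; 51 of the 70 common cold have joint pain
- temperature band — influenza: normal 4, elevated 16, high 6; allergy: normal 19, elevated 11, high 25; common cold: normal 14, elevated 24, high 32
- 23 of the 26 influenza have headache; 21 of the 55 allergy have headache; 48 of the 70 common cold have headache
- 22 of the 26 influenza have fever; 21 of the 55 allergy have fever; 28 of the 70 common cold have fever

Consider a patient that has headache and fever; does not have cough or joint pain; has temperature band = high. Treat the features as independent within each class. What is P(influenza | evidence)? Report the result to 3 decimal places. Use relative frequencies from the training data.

influenza: (26/151) × (23/26) × (8/26) × (6/26) × (23/26) × (22/26) ≈ 0.0080956
allergy: (55/151) × (3/55) × (18/55) × (25/55) × (21/55) × (21/55) ≈ 0.000430868
common cold: (70/151) × (32/70) × (19/70) × (32/70) × (48/70) × (28/70) ≈ 0.00721247
P(influenza | x) = 0.0080956 / 0.015738938 ≈ 0.514

0.514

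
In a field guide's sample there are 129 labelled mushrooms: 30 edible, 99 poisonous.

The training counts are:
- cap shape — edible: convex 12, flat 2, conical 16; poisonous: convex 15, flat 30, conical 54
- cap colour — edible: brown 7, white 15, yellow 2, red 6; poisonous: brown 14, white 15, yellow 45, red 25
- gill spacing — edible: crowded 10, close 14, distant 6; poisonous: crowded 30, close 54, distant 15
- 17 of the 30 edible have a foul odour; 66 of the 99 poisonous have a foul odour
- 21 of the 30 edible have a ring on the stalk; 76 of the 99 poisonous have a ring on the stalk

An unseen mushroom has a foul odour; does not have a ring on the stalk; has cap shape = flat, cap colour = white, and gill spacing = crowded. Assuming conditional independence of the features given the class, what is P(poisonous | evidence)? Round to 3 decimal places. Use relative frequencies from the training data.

edible: (30/129) × (2/30) × (15/30) × (10/30) × (17/30) × (9/30) ≈ 0.000439276
poisonous: (99/129) × (30/99) × (15/99) × (30/99) × (66/99) × (23/99) ≈ 0.00165377
P(poisonous | x) = 0.00165377 / 0.002093046 ≈ 0.790

0.790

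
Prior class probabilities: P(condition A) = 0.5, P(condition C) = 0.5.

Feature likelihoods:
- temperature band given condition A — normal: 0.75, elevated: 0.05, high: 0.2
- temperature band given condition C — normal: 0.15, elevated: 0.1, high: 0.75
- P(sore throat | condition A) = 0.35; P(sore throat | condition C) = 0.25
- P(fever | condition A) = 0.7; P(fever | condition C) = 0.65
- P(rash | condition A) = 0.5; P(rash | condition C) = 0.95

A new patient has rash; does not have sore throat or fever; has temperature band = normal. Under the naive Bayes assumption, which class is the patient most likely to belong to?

condition A: 0.5 × 0.75 × (1−0.35) × (1−0.7) × 0.5 = 0.0365625
condition C: 0.5 × 0.15 × (1−0.25) × (1−0.65) × 0.95 = 0.018703125
Highest score → condition A.

condition A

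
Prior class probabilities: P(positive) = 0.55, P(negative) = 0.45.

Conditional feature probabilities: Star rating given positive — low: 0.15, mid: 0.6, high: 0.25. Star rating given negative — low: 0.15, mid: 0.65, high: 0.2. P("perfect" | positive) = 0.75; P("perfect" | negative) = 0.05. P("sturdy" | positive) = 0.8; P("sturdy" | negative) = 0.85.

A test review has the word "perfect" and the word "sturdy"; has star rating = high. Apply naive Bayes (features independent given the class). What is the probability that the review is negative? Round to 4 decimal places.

0.0443

positive: 0.55 × 0.25 × 0.75 × 0.8 = 0.0825
negative: 0.45 × 0.2 × 0.05 × 0.85 = 0.003825
P(negative | x) = 0.003825 / 0.086325 ≈ 0.0443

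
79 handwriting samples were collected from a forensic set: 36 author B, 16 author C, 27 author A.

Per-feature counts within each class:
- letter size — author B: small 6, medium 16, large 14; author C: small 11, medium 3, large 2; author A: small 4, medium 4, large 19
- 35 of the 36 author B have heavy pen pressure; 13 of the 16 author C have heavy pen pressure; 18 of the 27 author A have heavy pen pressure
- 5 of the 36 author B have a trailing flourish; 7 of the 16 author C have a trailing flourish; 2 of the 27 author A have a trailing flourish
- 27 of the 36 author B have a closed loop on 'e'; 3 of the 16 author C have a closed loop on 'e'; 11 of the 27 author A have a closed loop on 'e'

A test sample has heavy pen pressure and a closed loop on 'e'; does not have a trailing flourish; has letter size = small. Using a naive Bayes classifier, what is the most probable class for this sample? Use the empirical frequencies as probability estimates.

author B: (36/79) × (6/36) × (35/36) × (31/36) × (27/36) ≈ 0.0476881
author C: (16/79) × (11/16) × (13/16) × (9/16) × (3/16) ≈ 0.011932
author A: (27/79) × (4/27) × (18/27) × (25/27) × (11/27) ≈ 0.0127335
Highest score → author B.

author B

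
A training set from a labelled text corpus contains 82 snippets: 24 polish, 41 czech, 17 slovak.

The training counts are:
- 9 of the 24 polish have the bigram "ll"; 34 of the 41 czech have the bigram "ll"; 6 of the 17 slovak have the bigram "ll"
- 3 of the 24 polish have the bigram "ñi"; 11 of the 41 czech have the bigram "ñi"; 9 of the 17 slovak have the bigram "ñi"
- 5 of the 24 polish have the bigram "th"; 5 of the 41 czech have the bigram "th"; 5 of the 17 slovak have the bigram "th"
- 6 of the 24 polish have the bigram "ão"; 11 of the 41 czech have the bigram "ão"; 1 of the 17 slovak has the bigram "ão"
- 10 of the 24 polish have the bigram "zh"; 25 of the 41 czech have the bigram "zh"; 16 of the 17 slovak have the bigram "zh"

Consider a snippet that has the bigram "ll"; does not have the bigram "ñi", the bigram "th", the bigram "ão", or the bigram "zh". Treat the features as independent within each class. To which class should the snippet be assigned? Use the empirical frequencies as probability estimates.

polish: (24/82) × (9/24) × (21/24) × (19/24) × (18/24) × (14/24) ≈ 0.0332627
czech: (41/82) × (34/41) × (30/41) × (36/41) × (30/41) × (16/41) ≈ 0.0760667
slovak: (17/82) × (6/17) × (8/17) × (12/17) × (16/17) × (1/17) ≈ 0.00134565
Highest score → czech.

czech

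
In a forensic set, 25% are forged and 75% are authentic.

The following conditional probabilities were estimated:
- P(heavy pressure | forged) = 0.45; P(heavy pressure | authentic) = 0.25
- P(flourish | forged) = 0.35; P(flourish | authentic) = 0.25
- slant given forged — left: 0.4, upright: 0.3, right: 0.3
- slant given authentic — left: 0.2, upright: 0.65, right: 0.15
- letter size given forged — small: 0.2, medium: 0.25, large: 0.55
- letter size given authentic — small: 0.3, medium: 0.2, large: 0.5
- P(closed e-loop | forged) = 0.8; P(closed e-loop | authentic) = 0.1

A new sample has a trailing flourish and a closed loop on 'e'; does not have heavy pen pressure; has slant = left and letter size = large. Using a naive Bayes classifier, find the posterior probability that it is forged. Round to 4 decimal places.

0.8576

forged: 0.25 × (1−0.45) × 0.35 × 0.4 × 0.55 × 0.8 = 0.00847
authentic: 0.75 × (1−0.25) × 0.25 × 0.2 × 0.5 × 0.1 = 0.00140625
P(forged | x) = 0.00847 / 0.00987625 ≈ 0.8576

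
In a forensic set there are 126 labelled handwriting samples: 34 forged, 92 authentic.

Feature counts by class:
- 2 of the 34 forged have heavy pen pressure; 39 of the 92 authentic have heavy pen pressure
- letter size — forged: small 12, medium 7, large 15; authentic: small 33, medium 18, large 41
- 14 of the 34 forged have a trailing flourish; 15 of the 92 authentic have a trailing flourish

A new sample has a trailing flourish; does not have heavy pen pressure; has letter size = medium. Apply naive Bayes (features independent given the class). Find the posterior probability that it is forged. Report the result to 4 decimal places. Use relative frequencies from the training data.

0.6161

forged: (34/126) × (32/34) × (7/34) × (14/34) ≈ 0.0215302
authentic: (92/126) × (53/92) × (18/92) × (15/92) ≈ 0.0134182
P(forged | x) = 0.0215302 / 0.0349484 ≈ 0.6161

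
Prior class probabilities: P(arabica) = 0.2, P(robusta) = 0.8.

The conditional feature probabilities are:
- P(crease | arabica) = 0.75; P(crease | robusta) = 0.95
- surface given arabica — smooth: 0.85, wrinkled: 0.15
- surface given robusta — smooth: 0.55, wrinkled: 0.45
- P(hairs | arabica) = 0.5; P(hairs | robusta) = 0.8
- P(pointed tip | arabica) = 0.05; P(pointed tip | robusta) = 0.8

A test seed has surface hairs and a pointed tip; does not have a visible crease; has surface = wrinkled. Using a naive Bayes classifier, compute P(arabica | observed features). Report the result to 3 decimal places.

arabica: 0.2 × (1−0.75) × 0.15 × 0.5 × 0.05 = 0.0001875
robusta: 0.8 × (1−0.95) × 0.45 × 0.8 × 0.8 = 0.01152
P(arabica | x) = 0.0001875 / 0.0117075 ≈ 0.016

0.016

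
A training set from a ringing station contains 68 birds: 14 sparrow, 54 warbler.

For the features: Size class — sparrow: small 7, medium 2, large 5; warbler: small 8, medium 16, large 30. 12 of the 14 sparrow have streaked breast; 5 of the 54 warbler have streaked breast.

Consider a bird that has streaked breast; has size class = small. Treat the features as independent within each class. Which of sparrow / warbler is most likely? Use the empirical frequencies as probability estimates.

sparrow

sparrow: (14/68) × (7/14) × (12/14) ≈ 0.0882353
warbler: (54/68) × (8/54) × (5/54) ≈ 0.0108932
Highest score → sparrow.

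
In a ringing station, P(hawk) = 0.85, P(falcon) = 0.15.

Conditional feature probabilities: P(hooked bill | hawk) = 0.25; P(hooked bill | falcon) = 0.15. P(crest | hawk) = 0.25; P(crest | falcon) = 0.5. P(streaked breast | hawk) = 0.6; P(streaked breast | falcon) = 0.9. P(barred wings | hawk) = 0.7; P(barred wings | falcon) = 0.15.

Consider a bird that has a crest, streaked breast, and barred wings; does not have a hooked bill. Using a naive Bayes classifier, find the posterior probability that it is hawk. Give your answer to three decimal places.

hawk: 0.85 × (1−0.25) × 0.25 × 0.6 × 0.7 = 0.0669375
falcon: 0.15 × (1−0.15) × 0.5 × 0.9 × 0.15 = 0.00860625
P(hawk | x) = 0.0669375 / 0.07554375 ≈ 0.886

0.886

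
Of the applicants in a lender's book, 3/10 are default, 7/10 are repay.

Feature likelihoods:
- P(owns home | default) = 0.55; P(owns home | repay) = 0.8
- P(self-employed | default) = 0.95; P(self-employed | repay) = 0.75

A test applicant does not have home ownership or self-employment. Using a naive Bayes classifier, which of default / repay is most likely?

default: 0.3 × (1−0.55) × (1−0.95) = 0.00675
repay: 0.7 × (1−0.8) × (1−0.75) = 0.035
Highest score → repay.

repay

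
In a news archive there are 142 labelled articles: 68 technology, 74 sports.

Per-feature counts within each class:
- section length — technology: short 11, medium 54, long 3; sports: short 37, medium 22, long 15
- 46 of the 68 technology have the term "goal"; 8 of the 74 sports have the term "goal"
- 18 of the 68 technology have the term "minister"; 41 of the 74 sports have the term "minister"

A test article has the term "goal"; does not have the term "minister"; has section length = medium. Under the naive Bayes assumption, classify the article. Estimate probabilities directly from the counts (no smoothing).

technology: (68/142) × (54/68) × (46/68) × (50/68) ≈ 0.189154
sports: (74/142) × (22/74) × (8/74) × (33/74) ≈ 0.00746921
Highest score → technology.

technology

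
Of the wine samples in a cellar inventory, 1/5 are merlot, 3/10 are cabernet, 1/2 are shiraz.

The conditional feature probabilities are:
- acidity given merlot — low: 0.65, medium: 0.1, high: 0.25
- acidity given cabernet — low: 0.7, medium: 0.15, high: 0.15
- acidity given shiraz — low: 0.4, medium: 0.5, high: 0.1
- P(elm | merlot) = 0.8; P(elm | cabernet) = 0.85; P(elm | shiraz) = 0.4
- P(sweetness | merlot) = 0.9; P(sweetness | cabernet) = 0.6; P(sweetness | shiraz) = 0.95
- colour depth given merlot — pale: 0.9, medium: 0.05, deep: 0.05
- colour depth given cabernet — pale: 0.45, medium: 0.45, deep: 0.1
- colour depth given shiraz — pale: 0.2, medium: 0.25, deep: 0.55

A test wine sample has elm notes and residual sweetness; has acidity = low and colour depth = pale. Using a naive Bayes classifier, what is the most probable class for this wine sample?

merlot

merlot: 0.2 × 0.65 × 0.8 × 0.9 × 0.9 = 0.08424
cabernet: 0.3 × 0.7 × 0.85 × 0.6 × 0.45 = 0.048195
shiraz: 0.5 × 0.4 × 0.4 × 0.95 × 0.2 = 0.0152
Highest score → merlot.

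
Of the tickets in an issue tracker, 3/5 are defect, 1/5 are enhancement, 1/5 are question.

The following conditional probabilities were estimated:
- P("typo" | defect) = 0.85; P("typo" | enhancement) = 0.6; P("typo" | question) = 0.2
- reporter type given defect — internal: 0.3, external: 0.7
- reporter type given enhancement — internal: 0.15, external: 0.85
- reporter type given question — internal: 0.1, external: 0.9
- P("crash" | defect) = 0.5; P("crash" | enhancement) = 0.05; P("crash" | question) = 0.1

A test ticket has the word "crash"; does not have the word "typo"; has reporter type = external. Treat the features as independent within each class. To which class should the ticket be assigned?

defect: 0.6 × (1−0.85) × 0.7 × 0.5 = 0.0315
enhancement: 0.2 × (1−0.6) × 0.85 × 0.05 = 0.0034
question: 0.2 × (1−0.2) × 0.9 × 0.1 = 0.0144
Highest score → defect.

defect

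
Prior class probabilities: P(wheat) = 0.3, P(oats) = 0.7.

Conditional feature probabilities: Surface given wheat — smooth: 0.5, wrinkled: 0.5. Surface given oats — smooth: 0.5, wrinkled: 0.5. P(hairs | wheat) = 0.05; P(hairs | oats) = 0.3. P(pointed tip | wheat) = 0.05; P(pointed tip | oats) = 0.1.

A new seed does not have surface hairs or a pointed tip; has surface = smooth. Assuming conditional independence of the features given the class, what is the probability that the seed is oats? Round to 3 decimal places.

0.620

wheat: 0.3 × 0.5 × (1−0.05) × (1−0.05) = 0.135375
oats: 0.7 × 0.5 × (1−0.3) × (1−0.1) = 0.2205
P(oats | x) = 0.2205 / 0.355875 ≈ 0.620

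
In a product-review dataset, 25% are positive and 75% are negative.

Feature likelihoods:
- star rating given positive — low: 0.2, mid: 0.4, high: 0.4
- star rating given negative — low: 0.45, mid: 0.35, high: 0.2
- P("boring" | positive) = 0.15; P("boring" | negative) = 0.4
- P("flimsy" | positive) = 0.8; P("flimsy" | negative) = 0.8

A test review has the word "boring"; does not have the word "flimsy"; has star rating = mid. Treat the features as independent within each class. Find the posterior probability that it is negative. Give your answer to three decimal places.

0.875

positive: 0.25 × 0.4 × 0.15 × (1−0.8) = 0.003
negative: 0.75 × 0.35 × 0.4 × (1−0.8) = 0.021
P(negative | x) = 0.021 / 0.024 ≈ 0.875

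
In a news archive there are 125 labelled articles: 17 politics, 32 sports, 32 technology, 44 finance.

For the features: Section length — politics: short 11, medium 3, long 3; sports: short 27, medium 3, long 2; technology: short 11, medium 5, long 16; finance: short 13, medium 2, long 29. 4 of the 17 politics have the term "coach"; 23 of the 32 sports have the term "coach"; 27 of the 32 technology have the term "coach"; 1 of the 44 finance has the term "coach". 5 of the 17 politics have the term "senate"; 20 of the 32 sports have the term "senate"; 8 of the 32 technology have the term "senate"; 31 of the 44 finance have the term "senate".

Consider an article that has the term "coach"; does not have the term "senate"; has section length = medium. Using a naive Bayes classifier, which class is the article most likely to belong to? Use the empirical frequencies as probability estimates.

politics: (17/125) × (3/17) × (4/17) × (12/17) ≈ 0.00398616
sports: (32/125) × (3/32) × (23/32) × (12/32) = 0.00646875
technology: (32/125) × (5/32) × (27/32) × (24/32) = 0.0253125
finance: (44/125) × (2/44) × (1/44) × (13/44) ≈ 0.000107438
Highest score → technology.

technology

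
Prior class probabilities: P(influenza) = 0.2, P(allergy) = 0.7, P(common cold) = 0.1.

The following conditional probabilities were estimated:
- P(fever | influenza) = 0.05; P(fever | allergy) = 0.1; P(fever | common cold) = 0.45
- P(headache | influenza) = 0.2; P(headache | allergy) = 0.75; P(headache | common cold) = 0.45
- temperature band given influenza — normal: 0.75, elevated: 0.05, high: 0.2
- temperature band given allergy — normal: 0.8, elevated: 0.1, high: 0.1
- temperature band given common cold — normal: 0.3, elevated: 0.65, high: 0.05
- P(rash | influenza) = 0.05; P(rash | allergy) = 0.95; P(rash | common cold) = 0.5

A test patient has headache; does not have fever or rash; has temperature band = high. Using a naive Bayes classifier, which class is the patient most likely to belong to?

influenza

influenza: 0.2 × (1−0.05) × 0.2 × 0.2 × (1−0.05) = 0.00722
allergy: 0.7 × (1−0.1) × 0.75 × 0.1 × (1−0.95) = 0.0023625
common cold: 0.1 × (1−0.45) × 0.45 × 0.05 × (1−0.5) = 0.00061875
Highest score → influenza.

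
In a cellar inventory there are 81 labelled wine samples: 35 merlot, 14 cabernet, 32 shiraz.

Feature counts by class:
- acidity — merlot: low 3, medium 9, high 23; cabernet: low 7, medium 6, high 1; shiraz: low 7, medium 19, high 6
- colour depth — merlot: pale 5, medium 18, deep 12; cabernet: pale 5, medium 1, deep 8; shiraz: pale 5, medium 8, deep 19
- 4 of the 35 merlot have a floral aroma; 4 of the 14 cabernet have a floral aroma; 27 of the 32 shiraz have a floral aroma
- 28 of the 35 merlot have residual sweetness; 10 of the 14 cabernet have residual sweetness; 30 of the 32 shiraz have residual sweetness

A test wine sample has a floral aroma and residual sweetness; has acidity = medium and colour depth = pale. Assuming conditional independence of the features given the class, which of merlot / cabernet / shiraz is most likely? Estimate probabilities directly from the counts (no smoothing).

merlot: (35/81) × (9/35) × (5/35) × (4/35) × (28/35) ≈ 0.00145125
cabernet: (14/81) × (6/14) × (5/14) × (4/14) × (10/14) ≈ 0.00539898
shiraz: (32/81) × (19/32) × (5/32) × (27/32) × (30/32) = 0.02899169921875
Highest score → shiraz.

shiraz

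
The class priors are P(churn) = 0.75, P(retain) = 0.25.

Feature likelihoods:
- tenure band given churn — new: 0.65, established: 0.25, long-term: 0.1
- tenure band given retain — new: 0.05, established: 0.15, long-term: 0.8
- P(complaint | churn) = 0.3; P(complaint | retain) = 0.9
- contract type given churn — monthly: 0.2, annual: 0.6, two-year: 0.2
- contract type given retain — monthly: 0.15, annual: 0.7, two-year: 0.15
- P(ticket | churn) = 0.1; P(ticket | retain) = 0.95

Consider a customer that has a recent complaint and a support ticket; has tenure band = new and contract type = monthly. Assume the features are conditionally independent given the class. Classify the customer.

churn

churn: 0.75 × 0.65 × 0.3 × 0.2 × 0.1 = 0.002925
retain: 0.25 × 0.05 × 0.9 × 0.15 × 0.95 = 0.001603125
Highest score → churn.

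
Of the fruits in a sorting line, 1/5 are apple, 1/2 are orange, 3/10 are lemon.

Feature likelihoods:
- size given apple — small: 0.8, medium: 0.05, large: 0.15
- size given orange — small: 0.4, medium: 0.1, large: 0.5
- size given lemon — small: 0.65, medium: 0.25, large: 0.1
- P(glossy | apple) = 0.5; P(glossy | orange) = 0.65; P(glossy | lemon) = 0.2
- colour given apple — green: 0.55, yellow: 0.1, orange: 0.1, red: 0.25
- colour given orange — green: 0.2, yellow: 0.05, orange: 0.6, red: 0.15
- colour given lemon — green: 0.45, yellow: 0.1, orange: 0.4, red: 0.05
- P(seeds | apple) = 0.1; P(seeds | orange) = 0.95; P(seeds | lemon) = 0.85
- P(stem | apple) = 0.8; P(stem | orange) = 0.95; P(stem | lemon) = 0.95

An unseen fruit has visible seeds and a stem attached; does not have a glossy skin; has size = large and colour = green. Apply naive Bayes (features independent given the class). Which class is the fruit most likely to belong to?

apple: 0.2 × 0.15 × (1−0.5) × 0.55 × 0.1 × 0.8 = 0.00066
orange: 0.5 × 0.5 × (1−0.65) × 0.2 × 0.95 × 0.95 = 0.01579375
lemon: 0.3 × 0.1 × (1−0.2) × 0.45 × 0.85 × 0.95 = 0.008721
Highest score → orange.

orange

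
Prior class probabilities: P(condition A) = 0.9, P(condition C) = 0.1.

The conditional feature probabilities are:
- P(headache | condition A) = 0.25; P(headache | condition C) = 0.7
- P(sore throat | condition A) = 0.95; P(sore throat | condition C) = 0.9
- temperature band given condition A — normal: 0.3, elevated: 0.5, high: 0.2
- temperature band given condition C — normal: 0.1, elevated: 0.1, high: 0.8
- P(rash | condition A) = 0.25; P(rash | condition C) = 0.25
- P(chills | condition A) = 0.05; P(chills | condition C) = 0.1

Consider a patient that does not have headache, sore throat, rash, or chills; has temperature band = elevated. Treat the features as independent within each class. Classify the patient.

condition A

condition A: 0.9 × (1−0.25) × (1−0.95) × 0.5 × (1−0.25) × (1−0.05) = 0.0120234375
condition C: 0.1 × (1−0.7) × (1−0.9) × 0.1 × (1−0.25) × (1−0.1) = 0.0002025
Highest score → condition A.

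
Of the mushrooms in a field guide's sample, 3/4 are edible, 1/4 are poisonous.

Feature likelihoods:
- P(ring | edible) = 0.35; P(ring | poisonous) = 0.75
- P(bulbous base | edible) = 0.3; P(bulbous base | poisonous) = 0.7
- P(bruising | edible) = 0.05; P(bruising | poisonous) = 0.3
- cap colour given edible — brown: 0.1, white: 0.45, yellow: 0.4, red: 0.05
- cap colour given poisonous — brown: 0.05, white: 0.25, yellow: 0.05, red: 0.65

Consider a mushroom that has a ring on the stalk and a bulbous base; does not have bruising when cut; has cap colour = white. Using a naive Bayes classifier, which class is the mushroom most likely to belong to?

edible: 0.75 × 0.35 × 0.3 × (1−0.05) × 0.45 = 0.033665625
poisonous: 0.25 × 0.75 × 0.7 × (1−0.3) × 0.25 = 0.02296875
Highest score → edible.

edible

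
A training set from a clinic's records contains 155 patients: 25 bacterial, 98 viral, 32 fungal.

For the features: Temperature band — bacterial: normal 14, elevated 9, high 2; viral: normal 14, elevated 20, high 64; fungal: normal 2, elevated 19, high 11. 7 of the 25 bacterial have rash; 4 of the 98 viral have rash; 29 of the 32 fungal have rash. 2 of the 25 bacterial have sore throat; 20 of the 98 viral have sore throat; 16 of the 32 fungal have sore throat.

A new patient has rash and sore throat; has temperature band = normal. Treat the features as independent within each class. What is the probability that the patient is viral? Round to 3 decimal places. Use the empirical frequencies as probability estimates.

bacterial: (25/155) × (14/25) × (7/25) × (2/25) ≈ 0.00202323
viral: (98/155) × (14/98) × (4/98) × (20/98) ≈ 0.000752375
fungal: (32/155) × (2/32) × (29/32) × (16/32) ≈ 0.00584677
P(viral | x) = 0.000752375 / 0.008622375 ≈ 0.087

0.087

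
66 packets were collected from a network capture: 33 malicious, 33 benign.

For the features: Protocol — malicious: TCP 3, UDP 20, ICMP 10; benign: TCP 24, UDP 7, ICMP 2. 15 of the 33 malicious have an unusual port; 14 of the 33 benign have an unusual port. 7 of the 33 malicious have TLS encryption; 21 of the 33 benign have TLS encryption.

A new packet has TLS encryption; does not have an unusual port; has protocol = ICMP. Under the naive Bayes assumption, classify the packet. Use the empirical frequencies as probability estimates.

malicious: (33/66) × (10/33) × (18/33) × (7/33) ≈ 0.0175307
benign: (33/66) × (2/33) × (19/33) × (21/33) ≈ 0.0111028
Highest score → malicious.

malicious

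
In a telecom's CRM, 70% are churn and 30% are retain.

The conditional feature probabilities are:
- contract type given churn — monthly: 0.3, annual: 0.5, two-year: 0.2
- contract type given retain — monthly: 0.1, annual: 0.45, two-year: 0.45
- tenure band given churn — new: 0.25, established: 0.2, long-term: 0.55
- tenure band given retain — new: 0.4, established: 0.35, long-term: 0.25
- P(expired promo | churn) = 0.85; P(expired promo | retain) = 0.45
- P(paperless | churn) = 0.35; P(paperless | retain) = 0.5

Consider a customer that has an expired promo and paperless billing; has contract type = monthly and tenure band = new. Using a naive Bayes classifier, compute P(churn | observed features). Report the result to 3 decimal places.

churn: 0.7 × 0.3 × 0.25 × 0.85 × 0.35 = 0.01561875
retain: 0.3 × 0.1 × 0.4 × 0.45 × 0.5 = 0.0027
P(churn | x) = 0.01561875 / 0.01831875 ≈ 0.853

0.853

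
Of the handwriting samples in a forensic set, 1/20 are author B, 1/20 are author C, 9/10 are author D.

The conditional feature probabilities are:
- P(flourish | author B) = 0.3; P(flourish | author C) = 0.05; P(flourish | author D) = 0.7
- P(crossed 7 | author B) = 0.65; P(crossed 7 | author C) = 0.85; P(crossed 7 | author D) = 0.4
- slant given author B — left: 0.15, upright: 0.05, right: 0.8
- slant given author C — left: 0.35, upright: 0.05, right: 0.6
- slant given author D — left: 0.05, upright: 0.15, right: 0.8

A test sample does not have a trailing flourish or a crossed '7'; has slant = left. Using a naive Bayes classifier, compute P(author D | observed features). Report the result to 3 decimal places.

author B: 0.05 × (1−0.3) × (1−0.65) × 0.15 = 0.0018375
author C: 0.05 × (1−0.05) × (1−0.85) × 0.35 = 0.00249375
author D: 0.9 × (1−0.7) × (1−0.4) × 0.05 = 0.0081
P(author D | x) = 0.0081 / 0.01243125 ≈ 0.652

0.652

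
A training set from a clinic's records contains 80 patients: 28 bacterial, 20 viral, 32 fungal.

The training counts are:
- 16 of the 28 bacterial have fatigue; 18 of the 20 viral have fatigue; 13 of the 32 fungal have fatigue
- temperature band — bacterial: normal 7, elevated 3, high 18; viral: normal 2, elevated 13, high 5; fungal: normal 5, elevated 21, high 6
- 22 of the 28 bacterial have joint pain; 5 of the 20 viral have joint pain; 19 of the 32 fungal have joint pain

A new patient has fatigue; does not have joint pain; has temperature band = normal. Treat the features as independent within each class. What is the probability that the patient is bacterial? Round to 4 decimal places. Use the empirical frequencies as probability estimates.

0.2827

bacterial: (28/80) × (16/28) × (7/28) × (6/28) ≈ 0.0107143
viral: (20/80) × (18/20) × (2/20) × (15/20) = 0.016875
fungal: (32/80) × (13/32) × (5/32) × (13/32) = 0.01031494140625
P(bacterial | x) = 0.0107143 / 0.03790424140625 ≈ 0.2827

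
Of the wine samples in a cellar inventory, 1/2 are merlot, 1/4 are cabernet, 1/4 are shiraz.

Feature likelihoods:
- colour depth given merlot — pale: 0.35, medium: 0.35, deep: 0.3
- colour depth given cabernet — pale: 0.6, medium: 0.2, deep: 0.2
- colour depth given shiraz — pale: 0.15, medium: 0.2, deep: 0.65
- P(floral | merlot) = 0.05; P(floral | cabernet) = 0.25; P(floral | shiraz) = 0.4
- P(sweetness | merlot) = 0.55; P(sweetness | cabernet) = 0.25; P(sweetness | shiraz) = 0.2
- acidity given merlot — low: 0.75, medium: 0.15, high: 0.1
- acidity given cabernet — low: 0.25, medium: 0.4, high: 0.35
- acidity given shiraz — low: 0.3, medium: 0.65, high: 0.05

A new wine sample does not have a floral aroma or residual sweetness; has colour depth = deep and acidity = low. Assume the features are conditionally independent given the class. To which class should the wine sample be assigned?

merlot

merlot: 0.5 × 0.3 × (1−0.05) × (1−0.55) × 0.75 = 0.04809375
cabernet: 0.25 × 0.2 × (1−0.25) × (1−0.25) × 0.25 = 0.00703125
shiraz: 0.25 × 0.65 × (1−0.4) × (1−0.2) × 0.3 = 0.0234
Highest score → merlot.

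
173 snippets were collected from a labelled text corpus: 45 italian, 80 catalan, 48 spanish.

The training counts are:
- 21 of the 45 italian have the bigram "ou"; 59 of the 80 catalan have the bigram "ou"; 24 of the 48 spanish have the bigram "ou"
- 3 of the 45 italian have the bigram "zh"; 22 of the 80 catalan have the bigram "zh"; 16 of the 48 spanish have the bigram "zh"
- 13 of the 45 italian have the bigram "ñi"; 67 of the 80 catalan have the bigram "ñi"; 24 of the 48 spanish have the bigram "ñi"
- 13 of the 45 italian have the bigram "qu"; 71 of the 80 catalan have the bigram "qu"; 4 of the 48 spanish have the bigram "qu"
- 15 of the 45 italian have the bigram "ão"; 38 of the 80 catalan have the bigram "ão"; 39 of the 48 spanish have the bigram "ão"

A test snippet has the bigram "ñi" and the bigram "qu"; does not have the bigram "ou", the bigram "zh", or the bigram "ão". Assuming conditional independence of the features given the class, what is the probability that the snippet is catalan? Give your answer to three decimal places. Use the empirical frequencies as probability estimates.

0.812

italian: (45/173) × (24/45) × (42/45) × (13/45) × (13/45) × (30/45) ≈ 0.00720398
catalan: (80/173) × (21/80) × (58/80) × (67/80) × (71/80) × (42/80) ≈ 0.0343418
spanish: (48/173) × (24/48) × (32/48) × (24/48) × (4/48) × (9/48) ≈ 0.000722543
P(catalan | x) = 0.0343418 / 0.042268323 ≈ 0.812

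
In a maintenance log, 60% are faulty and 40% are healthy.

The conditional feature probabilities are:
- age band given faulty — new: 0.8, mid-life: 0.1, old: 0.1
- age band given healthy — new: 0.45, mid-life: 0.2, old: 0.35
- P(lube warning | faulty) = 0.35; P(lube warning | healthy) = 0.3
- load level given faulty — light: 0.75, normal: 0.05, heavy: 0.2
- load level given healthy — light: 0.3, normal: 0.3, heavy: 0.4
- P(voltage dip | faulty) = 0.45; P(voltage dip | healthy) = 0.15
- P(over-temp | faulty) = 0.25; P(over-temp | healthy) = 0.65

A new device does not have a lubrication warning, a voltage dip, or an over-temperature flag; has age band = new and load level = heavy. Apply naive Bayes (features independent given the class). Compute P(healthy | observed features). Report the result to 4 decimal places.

0.3681

faulty: 0.6 × 0.8 × (1−0.35) × 0.2 × (1−0.45) × (1−0.25) = 0.02574
healthy: 0.4 × 0.45 × (1−0.3) × 0.4 × (1−0.15) × (1−0.65) = 0.014994
P(healthy | x) = 0.014994 / 0.040734 ≈ 0.3681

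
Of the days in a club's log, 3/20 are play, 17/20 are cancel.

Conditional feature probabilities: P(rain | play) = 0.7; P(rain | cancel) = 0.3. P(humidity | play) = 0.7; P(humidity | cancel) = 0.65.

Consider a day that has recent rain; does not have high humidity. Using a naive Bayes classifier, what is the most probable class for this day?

play: 0.15 × 0.7 × (1−0.7) = 0.0315
cancel: 0.85 × 0.3 × (1−0.65) = 0.08925
Highest score → cancel.

cancel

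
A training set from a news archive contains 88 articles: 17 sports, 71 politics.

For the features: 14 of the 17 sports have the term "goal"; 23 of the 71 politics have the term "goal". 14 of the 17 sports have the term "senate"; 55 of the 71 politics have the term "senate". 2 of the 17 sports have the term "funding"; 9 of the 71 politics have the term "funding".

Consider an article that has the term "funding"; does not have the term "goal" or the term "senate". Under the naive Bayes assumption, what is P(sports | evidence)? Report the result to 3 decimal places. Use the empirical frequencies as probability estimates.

0.043

sports: (17/88) × (3/17) × (3/17) × (2/17) ≈ 0.00070777
politics: (71/88) × (48/71) × (16/71) × (9/71) ≈ 0.0155813
P(sports | x) = 0.00070777 / 0.01628907 ≈ 0.043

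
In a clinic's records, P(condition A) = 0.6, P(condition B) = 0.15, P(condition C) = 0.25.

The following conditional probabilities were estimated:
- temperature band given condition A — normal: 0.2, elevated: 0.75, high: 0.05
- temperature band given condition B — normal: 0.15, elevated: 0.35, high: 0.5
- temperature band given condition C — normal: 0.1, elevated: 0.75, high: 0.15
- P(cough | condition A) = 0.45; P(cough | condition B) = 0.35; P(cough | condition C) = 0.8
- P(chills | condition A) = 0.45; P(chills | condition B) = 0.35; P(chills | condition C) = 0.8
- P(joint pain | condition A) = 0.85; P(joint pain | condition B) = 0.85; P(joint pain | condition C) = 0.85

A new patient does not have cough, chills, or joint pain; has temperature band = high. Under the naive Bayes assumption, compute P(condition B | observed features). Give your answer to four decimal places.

0.7498

condition A: 0.6 × 0.05 × (1−0.45) × (1−0.45) × (1−0.85) = 0.00136125
condition B: 0.15 × 0.5 × (1−0.35) × (1−0.35) × (1−0.85) = 0.004753125
condition C: 0.25 × 0.15 × (1−0.8) × (1−0.8) × (1−0.85) = 0.000225
P(condition B | x) = 0.004753125 / 0.006339375 ≈ 0.7498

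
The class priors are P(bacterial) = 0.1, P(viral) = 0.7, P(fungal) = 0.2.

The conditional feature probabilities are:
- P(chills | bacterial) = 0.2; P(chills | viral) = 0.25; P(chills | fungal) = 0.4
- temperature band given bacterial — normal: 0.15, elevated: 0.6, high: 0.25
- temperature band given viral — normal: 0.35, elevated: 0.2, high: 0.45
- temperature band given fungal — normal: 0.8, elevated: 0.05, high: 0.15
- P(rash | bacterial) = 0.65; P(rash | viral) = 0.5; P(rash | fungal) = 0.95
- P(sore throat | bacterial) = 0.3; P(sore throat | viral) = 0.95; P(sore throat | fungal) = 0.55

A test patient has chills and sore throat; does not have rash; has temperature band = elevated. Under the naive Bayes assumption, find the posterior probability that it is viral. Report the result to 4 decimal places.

bacterial: 0.1 × 0.2 × 0.6 × (1−0.65) × 0.3 = 0.00126
viral: 0.7 × 0.25 × 0.2 × (1−0.5) × 0.95 = 0.016625
fungal: 0.2 × 0.4 × 0.05 × (1−0.95) × 0.55 = 0.00011
P(viral | x) = 0.016625 / 0.017995 ≈ 0.9239

0.9239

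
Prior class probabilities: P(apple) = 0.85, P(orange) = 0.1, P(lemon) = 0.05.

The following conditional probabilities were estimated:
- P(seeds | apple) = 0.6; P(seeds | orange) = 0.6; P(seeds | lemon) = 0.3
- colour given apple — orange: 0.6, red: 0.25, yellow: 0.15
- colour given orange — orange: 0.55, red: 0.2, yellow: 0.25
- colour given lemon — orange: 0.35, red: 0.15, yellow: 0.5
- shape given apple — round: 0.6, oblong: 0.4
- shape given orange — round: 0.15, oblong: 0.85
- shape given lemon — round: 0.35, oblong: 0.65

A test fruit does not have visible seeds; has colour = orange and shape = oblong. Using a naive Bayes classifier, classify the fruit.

apple

apple: 0.85 × (1−0.6) × 0.6 × 0.4 = 0.0816
orange: 0.1 × (1−0.6) × 0.55 × 0.85 = 0.0187
lemon: 0.05 × (1−0.3) × 0.35 × 0.65 = 0.0079625
Highest score → apple.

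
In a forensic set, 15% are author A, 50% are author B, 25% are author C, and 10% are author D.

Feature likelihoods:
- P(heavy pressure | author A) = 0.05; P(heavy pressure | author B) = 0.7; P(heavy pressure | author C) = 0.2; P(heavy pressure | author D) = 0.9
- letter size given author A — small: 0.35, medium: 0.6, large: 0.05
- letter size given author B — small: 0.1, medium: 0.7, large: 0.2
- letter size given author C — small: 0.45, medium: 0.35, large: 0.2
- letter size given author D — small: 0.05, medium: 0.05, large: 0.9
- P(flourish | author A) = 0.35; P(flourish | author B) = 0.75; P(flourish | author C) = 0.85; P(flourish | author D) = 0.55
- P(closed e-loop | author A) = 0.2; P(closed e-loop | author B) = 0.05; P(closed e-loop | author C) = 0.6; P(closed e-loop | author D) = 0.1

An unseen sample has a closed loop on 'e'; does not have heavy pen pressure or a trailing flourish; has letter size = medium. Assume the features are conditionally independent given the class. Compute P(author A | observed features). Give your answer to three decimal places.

0.593

author A: 0.15 × (1−0.05) × 0.6 × (1−0.35) × 0.2 = 0.011115
author B: 0.5 × (1−0.7) × 0.7 × (1−0.75) × 0.05 = 0.0013125
author C: 0.25 × (1−0.2) × 0.35 × (1−0.85) × 0.6 = 0.0063
author D: 0.1 × (1−0.9) × 0.05 × (1−0.55) × 0.1 = 0.0000225
P(author A | x) = 0.011115 / 0.01875 ≈ 0.593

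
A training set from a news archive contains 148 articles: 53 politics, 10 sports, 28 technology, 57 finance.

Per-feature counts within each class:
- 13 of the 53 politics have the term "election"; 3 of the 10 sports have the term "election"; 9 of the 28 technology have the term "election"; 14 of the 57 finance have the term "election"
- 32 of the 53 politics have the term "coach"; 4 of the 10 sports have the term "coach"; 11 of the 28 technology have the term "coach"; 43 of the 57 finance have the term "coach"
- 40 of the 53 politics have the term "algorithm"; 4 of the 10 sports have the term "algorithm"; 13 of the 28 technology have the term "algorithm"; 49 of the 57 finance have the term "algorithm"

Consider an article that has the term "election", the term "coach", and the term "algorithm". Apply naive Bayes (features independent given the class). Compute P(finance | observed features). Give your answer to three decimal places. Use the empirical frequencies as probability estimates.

0.530

politics: (53/148) × (13/53) × (32/53) × (40/53) ≈ 0.0400258
sports: (10/148) × (3/10) × (4/10) × (4/10) ≈ 0.00324324
technology: (28/148) × (9/28) × (11/28) × (13/28) ≈ 0.0110918
finance: (57/148) × (14/57) × (43/57) × (49/57) ≈ 0.0613453
P(finance | x) = 0.0613453 / 0.11570614 ≈ 0.530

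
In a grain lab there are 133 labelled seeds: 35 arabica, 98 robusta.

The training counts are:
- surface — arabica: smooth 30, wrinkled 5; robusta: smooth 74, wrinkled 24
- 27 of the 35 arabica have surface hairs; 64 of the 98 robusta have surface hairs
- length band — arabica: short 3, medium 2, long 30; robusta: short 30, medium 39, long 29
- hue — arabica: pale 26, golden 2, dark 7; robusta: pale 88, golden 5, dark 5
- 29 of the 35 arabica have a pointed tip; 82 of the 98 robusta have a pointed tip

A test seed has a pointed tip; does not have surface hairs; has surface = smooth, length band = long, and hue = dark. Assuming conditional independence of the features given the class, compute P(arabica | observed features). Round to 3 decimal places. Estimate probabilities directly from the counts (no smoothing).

arabica: (35/133) × (30/35) × (8/35) × (30/35) × (7/35) × (29/35) ≈ 0.00732326
robusta: (98/133) × (74/98) × (34/98) × (29/98) × (5/98) × (82/98) ≈ 0.00243858
P(arabica | x) = 0.00732326 / 0.00976184 ≈ 0.750

0.750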